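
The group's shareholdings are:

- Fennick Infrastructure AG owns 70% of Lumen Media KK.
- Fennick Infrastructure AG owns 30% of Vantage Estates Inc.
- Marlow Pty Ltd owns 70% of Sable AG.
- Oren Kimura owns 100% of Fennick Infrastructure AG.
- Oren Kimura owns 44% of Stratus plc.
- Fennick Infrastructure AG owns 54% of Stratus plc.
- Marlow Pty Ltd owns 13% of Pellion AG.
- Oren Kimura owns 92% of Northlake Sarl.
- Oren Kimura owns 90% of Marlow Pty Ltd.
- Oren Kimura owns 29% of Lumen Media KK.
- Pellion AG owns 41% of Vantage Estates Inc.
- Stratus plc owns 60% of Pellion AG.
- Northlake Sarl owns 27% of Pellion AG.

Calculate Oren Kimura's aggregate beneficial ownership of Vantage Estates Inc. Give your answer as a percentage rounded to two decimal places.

69.09%

Oren reaches Vantage along 5 paths.
Via Fennick: 100% × 30% = 30%.
Via Marlow → Pellion: 90% × 13% × 41% = 4.797%.
Via Northlake → Pellion: 92% × 27% × 41% = 10.1844%.
Via Stratus → Pellion: 44% × 60% × 41% = 10.824%.
Via Fennick → Stratus → Pellion: 100% × 54% × 60% × 41% = 13.284%.
Total: 30% + 4.797% + 10.1844% + 10.824% + 13.284% = 69.0894%.
Rounded: 69.09%.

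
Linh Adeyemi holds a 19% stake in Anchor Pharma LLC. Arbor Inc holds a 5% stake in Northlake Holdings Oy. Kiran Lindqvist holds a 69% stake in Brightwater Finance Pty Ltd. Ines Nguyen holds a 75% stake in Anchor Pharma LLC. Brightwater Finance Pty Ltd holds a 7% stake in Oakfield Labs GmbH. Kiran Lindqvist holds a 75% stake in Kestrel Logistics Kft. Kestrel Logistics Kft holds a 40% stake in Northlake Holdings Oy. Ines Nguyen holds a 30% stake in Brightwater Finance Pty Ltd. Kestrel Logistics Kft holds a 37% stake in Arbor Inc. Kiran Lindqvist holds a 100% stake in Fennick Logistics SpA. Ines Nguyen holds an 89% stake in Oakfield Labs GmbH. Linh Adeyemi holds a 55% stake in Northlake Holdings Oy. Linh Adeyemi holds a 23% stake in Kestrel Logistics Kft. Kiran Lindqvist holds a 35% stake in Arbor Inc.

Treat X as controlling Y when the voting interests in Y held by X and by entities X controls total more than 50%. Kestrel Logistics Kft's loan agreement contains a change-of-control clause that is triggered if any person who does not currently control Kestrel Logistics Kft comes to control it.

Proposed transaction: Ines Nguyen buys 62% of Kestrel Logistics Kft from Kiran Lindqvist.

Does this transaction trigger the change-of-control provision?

The purchase adds only to Ines's holdings (Kiran's stake shrinks), so Ines is the only person who could newly come to control Kestrel.
Ines holds 75% of Anchor, so Ines controls Anchor.
Ines holds 89% of Oakfield, so Ines controls Oakfield.
Neither Ines nor any entity Ines controls holds any voting interest in Kestrel.
So before the transaction, Ines does not control Kestrel.
After the purchase, Ines holds 62% of Kestrel directly, and Kiran's stake falls to 13%.
Ines holds 62% of Kestrel, so Ines controls Kestrel.
Ines did not control Kestrel before and does after, so the clause is triggered.

Yes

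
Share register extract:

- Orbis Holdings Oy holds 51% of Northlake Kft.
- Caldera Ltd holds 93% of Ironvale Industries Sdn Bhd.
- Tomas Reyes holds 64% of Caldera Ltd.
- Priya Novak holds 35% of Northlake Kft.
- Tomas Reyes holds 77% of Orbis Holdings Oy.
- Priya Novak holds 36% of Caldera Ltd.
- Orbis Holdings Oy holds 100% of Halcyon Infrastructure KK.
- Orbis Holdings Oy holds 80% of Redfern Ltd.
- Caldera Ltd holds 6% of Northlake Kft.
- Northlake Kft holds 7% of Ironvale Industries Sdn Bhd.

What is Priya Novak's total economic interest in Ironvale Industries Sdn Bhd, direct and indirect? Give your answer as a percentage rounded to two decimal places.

36.08%

Priya reaches Ironvale along 3 paths.
Via Northlake: 35% × 7% = 2.45%.
Via Caldera → Northlake: 36% × 6% × 7% = 0.1512%.
Via Caldera: 36% × 93% = 33.48%.
Total: 2.45% + 0.1512% + 33.48% = 36.0812%.
Rounded: 36.08%.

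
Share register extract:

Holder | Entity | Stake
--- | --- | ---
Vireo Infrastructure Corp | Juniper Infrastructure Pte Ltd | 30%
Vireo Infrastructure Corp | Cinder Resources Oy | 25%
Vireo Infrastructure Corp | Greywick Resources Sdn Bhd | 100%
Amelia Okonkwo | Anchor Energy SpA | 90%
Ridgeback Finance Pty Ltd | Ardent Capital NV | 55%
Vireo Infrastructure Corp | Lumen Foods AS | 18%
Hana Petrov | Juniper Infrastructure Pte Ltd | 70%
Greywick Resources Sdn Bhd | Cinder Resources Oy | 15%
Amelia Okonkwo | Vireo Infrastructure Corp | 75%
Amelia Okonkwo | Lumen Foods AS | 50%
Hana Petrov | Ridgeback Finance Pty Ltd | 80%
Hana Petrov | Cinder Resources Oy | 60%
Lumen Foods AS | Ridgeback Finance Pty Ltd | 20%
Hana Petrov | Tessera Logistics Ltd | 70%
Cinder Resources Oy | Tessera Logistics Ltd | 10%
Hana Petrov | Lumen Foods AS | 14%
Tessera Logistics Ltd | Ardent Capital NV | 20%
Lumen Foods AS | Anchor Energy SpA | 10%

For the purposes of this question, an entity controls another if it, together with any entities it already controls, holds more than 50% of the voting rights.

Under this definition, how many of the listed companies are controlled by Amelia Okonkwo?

4

Amelia holds 75% of Vireo, so Amelia controls Vireo.
Vireo holds 100% of Greywick, so Amelia controls Greywick.
Vireo and Amelia together hold 18% + 50% = 68% of Lumen, so Amelia controls Lumen.
Lumen and Amelia together hold 10% + 90% = 100% of Anchor, so Amelia controls Anchor.
No other company's threshold is met.
Amelia controls 4 companies.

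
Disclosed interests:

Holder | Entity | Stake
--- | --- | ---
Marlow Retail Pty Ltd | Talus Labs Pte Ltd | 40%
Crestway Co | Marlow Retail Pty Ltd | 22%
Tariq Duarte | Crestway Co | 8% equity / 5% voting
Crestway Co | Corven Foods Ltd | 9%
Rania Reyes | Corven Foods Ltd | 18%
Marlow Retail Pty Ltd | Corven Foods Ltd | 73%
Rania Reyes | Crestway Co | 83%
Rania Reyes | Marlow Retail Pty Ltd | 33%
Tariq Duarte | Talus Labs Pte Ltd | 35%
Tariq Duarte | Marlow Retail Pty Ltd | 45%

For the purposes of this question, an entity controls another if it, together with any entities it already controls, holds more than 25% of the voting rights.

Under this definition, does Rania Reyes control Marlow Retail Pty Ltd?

Rania holds 83% of Crestway, so Rania controls Crestway.
Crestway and Rania together hold 22% + 33% = 55% of Marlow, so Rania controls Marlow.

Yes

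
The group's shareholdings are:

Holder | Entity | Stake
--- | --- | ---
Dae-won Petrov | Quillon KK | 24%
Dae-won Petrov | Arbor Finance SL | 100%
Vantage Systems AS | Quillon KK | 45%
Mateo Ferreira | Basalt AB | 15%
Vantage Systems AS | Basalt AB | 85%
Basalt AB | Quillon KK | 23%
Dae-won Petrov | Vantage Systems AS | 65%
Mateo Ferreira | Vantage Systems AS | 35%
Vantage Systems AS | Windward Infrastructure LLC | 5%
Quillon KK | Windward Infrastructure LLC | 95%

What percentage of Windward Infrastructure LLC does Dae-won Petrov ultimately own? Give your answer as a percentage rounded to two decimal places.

65.91%

Dae-won reaches Windward along 4 paths.
Via Vantage: 65% × 5% = 3.25%.
Via Quillon: 24% × 95% = 22.8%.
Via Vantage → Quillon: 65% × 45% × 95% = 27.7875%.
Via Vantage → Basalt → Quillon: 65% × 85% × 23% × 95% = 12.072125%.
Total: 3.25% + 22.8% + 27.7875% + 12.072125% = 65.909625%.
Rounded: 65.91%.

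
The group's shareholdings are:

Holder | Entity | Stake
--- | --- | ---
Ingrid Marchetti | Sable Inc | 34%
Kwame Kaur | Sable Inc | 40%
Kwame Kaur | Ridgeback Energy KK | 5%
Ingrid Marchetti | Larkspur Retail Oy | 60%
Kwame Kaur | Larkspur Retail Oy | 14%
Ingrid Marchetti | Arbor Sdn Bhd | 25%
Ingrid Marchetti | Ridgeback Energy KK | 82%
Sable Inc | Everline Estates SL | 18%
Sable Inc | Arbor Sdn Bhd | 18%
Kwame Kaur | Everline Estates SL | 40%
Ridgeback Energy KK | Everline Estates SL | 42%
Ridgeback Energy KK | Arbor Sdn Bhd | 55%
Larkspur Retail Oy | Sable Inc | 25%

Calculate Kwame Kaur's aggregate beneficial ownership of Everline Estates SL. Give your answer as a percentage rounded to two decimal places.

Kwame reaches Everline along 4 paths.
Via Larkspur → Sable: 14% × 25% × 18% = 0.63%.
Via Sable: 40% × 18% = 7.2%.
Direct stake: 40% = 40%.
Via Ridgeback: 5% × 42% = 2.1%.
Total: 0.63% + 7.2% + 40% + 2.1% = 49.93%.

49.93%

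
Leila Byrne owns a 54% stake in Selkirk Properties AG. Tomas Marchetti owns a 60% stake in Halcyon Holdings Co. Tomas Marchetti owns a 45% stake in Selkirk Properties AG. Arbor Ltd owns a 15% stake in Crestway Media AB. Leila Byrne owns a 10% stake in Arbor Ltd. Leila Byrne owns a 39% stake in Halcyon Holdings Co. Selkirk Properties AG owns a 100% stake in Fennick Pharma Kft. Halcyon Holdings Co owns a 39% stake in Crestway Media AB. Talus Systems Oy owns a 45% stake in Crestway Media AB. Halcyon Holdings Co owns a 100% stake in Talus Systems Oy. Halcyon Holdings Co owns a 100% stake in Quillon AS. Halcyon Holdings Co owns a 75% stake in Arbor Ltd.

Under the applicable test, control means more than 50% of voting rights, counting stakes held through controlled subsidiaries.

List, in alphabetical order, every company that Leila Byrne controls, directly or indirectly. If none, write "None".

Leila holds 54% of Selkirk, so Leila controls Selkirk.
Selkirk holds 100% of Fennick, so Leila controls Fennick.
No other company's threshold is met.

Fennick Pharma Kft, Selkirk Properties AG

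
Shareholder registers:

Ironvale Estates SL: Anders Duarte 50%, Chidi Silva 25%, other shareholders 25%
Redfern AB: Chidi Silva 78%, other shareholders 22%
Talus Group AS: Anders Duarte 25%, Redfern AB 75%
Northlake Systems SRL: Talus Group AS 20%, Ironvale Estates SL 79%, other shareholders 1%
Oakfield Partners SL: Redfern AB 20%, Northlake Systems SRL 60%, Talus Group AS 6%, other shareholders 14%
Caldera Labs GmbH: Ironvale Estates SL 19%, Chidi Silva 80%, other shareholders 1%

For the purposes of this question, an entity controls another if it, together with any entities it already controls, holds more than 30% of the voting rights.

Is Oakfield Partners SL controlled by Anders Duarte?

Anders holds 50% of Ironvale, so Anders controls Ironvale.
Ironvale holds 79% of Northlake, so Anders controls Northlake.
Northlake holds 60% of Oakfield, so Anders controls Oakfield.

Yes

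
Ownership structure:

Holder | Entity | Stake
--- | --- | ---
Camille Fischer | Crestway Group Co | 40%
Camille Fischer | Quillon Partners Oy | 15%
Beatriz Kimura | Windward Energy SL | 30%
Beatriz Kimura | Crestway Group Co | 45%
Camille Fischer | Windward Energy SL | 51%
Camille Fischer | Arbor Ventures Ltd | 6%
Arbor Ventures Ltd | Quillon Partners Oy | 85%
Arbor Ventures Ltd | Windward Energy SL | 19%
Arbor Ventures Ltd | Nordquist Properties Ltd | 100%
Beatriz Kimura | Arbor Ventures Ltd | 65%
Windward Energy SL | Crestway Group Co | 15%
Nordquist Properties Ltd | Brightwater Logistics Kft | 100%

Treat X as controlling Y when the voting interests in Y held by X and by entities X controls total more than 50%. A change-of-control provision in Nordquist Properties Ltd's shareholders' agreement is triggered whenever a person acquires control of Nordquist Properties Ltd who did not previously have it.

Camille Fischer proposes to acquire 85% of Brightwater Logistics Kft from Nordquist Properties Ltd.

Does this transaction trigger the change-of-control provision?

No

The purchase adds only to Camille's holdings (Nordquist's stake shrinks), so Camille is the only person who could newly come to control Nordquist.
Camille holds 51% of Windward, so Camille controls Windward.
Windward and Camille together hold 15% + 40% = 55% of Crestway, so Camille controls Crestway.
Neither Camille nor any entity Camille controls holds any voting interest in Nordquist.
So before the transaction, Camille does not control Nordquist.
After the purchase, Camille holds 85% of Brightwater directly, and Nordquist's stake falls to 15%.
Camille holds 85% of Brightwater, so Camille controls Brightwater.
After the transaction, neither Camille nor any entity Camille controls holds a voting interest in Nordquist, so Camille still does not control it.
No new person acquires control, so the clause is not triggered.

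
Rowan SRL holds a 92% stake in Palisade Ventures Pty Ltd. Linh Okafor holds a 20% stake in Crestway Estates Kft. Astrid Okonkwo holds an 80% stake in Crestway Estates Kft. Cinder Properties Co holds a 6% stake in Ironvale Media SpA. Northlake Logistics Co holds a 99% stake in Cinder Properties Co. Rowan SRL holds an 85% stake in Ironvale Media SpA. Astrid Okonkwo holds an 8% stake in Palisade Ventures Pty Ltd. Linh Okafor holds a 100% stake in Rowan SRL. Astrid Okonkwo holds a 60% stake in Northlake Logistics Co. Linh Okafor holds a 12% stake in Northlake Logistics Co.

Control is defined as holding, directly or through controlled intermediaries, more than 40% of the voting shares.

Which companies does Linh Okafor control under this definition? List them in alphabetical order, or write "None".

Ironvale Media SpA, Palisade Ventures Pty Ltd, Rowan SRL

Linh holds 100% of Rowan, so Linh controls Rowan.
Rowan holds 92% of Palisade, so Linh controls Palisade.
Rowan holds 85% of Ironvale, so Linh controls Ironvale.
No other company's threshold is met.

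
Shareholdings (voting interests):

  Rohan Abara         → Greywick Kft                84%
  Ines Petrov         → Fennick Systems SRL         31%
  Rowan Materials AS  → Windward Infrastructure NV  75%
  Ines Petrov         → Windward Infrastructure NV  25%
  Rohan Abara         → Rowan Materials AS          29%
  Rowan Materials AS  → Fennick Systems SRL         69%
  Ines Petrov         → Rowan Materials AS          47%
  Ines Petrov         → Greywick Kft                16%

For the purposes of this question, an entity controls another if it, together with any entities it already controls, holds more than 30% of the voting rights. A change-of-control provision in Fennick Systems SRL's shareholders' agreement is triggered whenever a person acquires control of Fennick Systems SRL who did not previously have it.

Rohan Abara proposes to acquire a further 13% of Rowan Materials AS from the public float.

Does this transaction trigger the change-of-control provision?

Yes

The purchase changes only Rohan's holdings, so Rohan is the only person who could newly come to control Fennick.
Rohan holds 84% of Greywick, so Rohan controls Greywick.
Neither Rohan nor any entity Rohan controls holds any voting interest in Fennick.
So before the transaction, Rohan does not control Fennick.
After the purchase, Rohan's direct stake in Rowan rises to 29% + 13% = 42%.
Rohan holds 42% of Rowan, so Rohan controls Rowan.
Rowan holds 69% of Fennick, so Rohan controls Fennick.
Rohan did not control Fennick before and does after, so the clause is triggered.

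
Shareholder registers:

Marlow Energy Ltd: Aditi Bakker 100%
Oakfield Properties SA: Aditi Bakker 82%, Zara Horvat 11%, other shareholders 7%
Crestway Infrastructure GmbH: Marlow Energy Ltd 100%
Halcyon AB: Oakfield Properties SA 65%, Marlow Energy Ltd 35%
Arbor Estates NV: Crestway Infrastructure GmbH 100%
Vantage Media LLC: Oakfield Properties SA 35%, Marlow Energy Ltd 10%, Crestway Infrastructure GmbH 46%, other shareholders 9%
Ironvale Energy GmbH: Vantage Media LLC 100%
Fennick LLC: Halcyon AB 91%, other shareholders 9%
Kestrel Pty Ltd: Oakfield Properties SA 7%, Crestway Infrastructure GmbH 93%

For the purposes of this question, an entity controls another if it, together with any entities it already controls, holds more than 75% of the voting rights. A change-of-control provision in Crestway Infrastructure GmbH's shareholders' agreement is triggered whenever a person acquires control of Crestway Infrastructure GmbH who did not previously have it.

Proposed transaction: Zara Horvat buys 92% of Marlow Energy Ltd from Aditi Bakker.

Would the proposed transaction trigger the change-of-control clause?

The purchase adds only to Zara's holdings (Aditi's stake shrinks), so Zara is the only person who could newly come to control Crestway.
Zara's largest direct stake is 11% in Oakfield, which does not meet the threshold, so Zara controls no company.
Neither Zara nor any entity Zara controls holds any voting interest in Crestway.
So before the transaction, Zara does not control Crestway.
After the purchase, Zara holds 92% of Marlow directly, and Aditi's stake falls to 8%.
Zara holds 92% of Marlow, so Zara controls Marlow.
Marlow holds 100% of Crestway, so Zara controls Crestway.
Zara did not control Crestway before and does after, so the clause is triggered.

Yes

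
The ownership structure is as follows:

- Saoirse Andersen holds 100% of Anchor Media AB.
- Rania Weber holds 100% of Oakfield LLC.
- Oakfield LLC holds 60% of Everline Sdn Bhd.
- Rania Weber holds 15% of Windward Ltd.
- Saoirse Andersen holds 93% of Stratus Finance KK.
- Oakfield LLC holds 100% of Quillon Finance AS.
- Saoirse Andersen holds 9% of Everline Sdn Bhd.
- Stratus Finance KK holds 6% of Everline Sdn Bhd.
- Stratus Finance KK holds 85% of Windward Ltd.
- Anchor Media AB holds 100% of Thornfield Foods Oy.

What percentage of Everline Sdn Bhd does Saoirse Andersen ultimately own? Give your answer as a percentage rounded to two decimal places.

14.58%

Saoirse reaches Everline along 2 paths.
Direct stake: 9% = 9%.
Via Stratus: 93% × 6% = 5.58%.
Total: 9% + 5.58% = 14.58%.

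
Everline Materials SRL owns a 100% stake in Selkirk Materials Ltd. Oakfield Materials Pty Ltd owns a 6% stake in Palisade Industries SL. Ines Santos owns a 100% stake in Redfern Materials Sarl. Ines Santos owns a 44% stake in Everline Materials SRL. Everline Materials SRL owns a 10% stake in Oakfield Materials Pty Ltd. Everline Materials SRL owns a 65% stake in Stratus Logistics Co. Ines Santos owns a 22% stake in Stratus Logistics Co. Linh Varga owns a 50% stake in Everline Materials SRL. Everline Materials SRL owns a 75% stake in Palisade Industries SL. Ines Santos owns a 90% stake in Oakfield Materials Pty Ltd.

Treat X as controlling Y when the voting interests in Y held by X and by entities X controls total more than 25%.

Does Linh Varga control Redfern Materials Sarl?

No

Linh holds 50% of Everline, so Linh controls Everline.
Everline holds 100% of Selkirk, so Linh controls Selkirk.
Everline holds 65% of Stratus, so Linh controls Stratus.
Everline holds 75% of Palisade, so Linh controls Palisade.
Neither Linh nor any entity Linh controls holds any voting interest in Redfern.
So Linh does not control Redfern.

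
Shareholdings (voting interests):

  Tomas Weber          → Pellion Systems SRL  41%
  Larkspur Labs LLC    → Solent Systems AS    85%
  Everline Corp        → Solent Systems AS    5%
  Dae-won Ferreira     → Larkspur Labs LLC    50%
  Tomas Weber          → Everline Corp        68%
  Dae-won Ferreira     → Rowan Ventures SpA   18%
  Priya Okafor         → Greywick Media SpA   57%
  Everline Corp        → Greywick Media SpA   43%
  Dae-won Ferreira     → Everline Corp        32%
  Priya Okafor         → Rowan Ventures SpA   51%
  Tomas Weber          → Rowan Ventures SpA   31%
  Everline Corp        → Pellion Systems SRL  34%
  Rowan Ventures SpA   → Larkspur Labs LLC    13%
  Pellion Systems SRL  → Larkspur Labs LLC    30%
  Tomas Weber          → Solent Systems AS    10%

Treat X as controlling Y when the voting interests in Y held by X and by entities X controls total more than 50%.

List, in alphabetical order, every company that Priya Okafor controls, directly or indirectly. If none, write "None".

Greywick Media SpA, Rowan Ventures SpA

Priya holds 51% of Rowan, so Priya controls Rowan.
Priya holds 57% of Greywick, so Priya controls Greywick.
No other company's threshold is met.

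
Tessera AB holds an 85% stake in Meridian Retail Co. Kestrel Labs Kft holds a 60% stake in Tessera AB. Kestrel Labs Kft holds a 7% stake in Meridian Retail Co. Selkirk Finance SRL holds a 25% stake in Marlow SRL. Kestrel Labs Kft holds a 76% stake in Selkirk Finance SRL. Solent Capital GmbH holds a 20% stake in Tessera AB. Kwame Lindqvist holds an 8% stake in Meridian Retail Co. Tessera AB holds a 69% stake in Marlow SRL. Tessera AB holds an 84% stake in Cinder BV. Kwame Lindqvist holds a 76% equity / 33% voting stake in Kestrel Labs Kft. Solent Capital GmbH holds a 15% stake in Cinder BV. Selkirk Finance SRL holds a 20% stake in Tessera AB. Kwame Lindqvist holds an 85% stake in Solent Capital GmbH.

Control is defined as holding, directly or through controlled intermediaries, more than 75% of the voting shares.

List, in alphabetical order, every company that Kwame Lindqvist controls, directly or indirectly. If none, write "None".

Kwame holds 85% of Solent, so Kwame controls Solent.
No other company's threshold is met.

Solent Capital GmbH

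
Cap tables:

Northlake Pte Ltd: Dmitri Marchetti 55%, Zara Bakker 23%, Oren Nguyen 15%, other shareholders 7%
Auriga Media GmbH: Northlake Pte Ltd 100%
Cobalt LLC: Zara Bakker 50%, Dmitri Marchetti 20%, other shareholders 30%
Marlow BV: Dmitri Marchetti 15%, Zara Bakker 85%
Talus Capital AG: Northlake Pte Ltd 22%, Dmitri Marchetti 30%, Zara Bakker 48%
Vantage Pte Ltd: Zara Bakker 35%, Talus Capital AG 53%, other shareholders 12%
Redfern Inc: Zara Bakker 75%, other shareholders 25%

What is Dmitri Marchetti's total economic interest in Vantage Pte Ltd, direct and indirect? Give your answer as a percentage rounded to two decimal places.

Dmitri reaches Vantage along 2 paths.
Via Northlake → Talus: 55% × 22% × 53% = 6.413%.
Via Talus: 30% × 53% = 15.9%.
Total: 6.413% + 15.9% = 22.313%.
Rounded: 22.31%.

22.31%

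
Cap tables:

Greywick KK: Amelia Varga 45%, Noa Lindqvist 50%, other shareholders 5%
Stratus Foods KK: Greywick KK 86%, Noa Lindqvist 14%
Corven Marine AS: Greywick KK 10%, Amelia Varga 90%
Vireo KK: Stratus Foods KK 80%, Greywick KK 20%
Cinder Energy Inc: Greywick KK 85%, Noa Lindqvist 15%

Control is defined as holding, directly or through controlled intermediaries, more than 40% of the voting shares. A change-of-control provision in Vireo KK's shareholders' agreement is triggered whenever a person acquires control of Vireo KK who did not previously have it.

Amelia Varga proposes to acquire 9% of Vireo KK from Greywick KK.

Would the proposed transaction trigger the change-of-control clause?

The purchase adds only to Amelia's holdings (Greywick's stake shrinks), so Amelia is the only person who could newly come to control Vireo.
Amelia holds 45% of Greywick, so Amelia controls Greywick.
Greywick holds 86% of Stratus, so Amelia controls Stratus.
Stratus and Greywick together hold 80% + 20% = 100% of Vireo, so Amelia controls Vireo.
So Amelia already controls Vireo before the transaction.
After the purchase, Amelia holds 9% of Vireo directly, and Greywick's stake falls to 11%.
Amelia controlled Vireo already, so this is not a new person acquiring control; every other person's position is unchanged or reduced.
No new person acquires control, so the clause is not triggered.

No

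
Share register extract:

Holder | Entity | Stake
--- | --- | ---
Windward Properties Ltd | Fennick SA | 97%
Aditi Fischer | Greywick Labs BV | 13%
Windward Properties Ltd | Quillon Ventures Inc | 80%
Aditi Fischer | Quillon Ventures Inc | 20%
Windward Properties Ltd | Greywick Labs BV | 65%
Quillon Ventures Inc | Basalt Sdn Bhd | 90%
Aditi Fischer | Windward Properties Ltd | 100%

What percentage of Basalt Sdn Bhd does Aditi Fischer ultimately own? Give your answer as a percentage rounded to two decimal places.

Aditi reaches Basalt along 2 paths.
Via Windward → Quillon: 100% × 80% × 90% = 72%.
Via Quillon: 20% × 90% = 18%.
Total: 72% + 18% = 90%.
Rounded: 90.00%.

90.00%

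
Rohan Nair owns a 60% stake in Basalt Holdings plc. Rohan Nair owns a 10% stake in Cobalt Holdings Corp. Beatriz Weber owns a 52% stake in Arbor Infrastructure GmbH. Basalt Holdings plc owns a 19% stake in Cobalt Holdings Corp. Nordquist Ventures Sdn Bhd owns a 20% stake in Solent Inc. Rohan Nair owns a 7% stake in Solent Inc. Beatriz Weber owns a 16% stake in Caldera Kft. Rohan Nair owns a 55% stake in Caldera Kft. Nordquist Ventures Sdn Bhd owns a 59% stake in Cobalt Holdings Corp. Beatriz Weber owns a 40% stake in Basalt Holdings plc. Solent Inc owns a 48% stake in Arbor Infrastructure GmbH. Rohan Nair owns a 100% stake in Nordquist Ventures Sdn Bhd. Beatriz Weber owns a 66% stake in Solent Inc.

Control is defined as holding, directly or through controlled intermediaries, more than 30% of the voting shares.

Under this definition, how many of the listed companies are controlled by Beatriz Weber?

3

Beatriz holds 40% of Basalt, so Beatriz controls Basalt.
Beatriz holds 66% of Solent, so Beatriz controls Solent.
Beatriz and Solent together hold 52% + 48% = 100% of Arbor, so Beatriz controls Arbor.
No other company's threshold is met.
Beatriz controls 3 companies.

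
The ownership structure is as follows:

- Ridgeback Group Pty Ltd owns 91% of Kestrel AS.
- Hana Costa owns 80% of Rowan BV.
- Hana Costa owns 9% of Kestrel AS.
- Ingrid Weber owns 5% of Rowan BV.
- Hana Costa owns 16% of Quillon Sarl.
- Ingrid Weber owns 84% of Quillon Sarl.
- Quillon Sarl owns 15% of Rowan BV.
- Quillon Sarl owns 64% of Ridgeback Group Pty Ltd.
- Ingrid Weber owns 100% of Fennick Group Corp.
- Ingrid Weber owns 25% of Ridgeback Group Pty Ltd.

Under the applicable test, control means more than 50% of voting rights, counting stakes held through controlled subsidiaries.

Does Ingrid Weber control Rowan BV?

Ingrid holds 84% of Quillon, so Ingrid controls Quillon.
Ingrid and Quillon together hold 25% + 64% = 89% of Ridgeback, so Ingrid controls Ridgeback.
Ridgeback holds 91% of Kestrel, so Ingrid controls Kestrel.
Ingrid holds 100% of Fennick, so Ingrid controls Fennick.
In Rowan, Ingrid's side holds only 15% + 5% = 20%, not > 50%.
So Ingrid does not control Rowan.

No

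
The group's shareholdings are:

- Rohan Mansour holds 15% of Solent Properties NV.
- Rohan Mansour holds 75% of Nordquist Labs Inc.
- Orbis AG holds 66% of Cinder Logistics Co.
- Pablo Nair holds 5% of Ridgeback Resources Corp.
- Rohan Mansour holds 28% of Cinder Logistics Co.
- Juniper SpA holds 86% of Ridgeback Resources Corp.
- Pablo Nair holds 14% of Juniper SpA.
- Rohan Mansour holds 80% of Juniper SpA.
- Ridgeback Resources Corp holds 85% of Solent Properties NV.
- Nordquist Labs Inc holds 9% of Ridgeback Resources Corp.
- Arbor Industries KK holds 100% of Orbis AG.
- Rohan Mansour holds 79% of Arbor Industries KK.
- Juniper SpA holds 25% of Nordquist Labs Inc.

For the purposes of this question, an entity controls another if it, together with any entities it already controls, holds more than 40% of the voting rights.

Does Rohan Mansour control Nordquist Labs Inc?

Rohan holds 80% of Juniper, so Rohan controls Juniper.
Juniper and Rohan together hold 25% + 75% = 100% of Nordquist, so Rohan controls Nordquist.

Yes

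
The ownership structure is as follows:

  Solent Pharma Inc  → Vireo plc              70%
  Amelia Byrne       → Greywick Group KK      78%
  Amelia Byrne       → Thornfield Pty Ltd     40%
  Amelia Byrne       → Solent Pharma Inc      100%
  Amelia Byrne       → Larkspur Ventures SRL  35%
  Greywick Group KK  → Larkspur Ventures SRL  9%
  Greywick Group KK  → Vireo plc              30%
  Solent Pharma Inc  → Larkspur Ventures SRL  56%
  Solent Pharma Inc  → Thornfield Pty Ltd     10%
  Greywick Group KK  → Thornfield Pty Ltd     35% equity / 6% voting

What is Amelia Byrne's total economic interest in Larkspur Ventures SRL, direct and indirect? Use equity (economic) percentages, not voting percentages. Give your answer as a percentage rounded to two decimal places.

98.02%

Amelia reaches Larkspur along 3 paths.
Via Greywick: 78% × 9% = 7.02%.
Via Solent: 100% × 56% = 56%.
Direct stake: 35% = 35%.
Total: 7.02% + 56% + 35% = 98.02%.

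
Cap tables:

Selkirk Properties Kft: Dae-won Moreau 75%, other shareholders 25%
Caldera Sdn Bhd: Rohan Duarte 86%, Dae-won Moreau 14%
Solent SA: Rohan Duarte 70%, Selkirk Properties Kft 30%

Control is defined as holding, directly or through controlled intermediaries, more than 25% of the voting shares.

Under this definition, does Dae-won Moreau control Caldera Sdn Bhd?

Dae-won holds 75% of Selkirk, so Dae-won controls Selkirk.
Selkirk holds 30% of Solent, so Dae-won controls Solent.
In Caldera, Dae-won's side holds only 14%, not > 25%.
So Dae-won does not control Caldera.

No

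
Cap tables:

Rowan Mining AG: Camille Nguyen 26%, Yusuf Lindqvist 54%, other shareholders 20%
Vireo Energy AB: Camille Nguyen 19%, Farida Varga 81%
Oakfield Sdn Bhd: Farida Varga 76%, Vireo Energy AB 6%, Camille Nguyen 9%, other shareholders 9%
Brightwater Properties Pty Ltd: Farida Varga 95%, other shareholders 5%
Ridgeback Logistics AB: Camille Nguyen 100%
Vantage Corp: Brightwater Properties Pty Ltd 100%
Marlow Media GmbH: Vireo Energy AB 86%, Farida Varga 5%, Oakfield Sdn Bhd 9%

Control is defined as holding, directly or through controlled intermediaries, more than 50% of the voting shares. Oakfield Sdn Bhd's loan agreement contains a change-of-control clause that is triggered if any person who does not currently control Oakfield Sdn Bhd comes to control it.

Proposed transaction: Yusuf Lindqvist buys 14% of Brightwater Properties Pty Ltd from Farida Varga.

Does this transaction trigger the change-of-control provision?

No

The purchase adds only to Yusuf's holdings (Farida's stake shrinks), so Yusuf is the only person who could newly come to control Oakfield.
Yusuf holds 54% of Rowan, so Yusuf controls Rowan.
Neither Yusuf nor any entity Yusuf controls holds any voting interest in Oakfield.
So before the transaction, Yusuf does not control Oakfield.
After the purchase, Yusuf holds 14% of Brightwater directly, and Farida's stake falls to 81%.
Yusuf's side now holds 14% of Brightwater, not > 50%, so Yusuf still does not control Brightwater.
After the transaction, neither Yusuf nor any entity Yusuf controls holds a voting interest in Oakfield, so Yusuf still does not control it.
No new person acquires control, so the clause is not triggered.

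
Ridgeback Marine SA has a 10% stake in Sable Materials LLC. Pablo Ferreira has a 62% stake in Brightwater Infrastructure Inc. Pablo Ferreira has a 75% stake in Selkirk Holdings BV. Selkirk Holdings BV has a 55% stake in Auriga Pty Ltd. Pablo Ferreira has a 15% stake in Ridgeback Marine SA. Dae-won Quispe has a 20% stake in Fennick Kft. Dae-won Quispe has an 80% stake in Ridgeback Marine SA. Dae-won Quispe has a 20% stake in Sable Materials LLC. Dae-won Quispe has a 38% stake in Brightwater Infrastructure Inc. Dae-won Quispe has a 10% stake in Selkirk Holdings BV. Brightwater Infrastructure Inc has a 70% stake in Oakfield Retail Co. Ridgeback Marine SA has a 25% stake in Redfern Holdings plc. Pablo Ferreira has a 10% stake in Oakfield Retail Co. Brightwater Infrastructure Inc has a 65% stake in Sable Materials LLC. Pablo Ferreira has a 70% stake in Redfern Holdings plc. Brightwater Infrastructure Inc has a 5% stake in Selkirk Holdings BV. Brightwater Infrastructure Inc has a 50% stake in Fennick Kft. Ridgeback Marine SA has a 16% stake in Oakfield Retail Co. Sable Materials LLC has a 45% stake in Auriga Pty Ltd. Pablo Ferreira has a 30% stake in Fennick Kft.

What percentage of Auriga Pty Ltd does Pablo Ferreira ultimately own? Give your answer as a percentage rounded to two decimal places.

Pablo reaches Auriga along 4 paths.
Via Ridgeback → Sable: 15% × 10% × 45% = 0.675%.
Via Brightwater → Sable: 62% × 65% × 45% = 18.135%.
Via Brightwater → Selkirk: 62% × 5% × 55% = 1.705%.
Via Selkirk: 75% × 55% = 41.25%.
Total: 0.675% + 18.135% + 1.705% + 41.25% = 61.765%.
Rounded: 61.77%.

61.77%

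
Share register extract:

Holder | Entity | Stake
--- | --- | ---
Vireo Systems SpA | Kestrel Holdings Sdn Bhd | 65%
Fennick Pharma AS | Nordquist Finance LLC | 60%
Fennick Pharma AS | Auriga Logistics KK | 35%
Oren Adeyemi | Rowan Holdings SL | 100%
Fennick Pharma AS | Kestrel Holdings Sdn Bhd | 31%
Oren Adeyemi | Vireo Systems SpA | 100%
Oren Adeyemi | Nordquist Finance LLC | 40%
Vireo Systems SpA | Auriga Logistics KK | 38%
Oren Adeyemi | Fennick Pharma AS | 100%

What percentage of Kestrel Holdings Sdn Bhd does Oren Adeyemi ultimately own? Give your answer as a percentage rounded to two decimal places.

Oren reaches Kestrel along 2 paths.
Via Fennick: 100% × 31% = 31%.
Via Vireo: 100% × 65% = 65%.
Total: 31% + 65% = 96%.
Rounded: 96.00%.

96.00%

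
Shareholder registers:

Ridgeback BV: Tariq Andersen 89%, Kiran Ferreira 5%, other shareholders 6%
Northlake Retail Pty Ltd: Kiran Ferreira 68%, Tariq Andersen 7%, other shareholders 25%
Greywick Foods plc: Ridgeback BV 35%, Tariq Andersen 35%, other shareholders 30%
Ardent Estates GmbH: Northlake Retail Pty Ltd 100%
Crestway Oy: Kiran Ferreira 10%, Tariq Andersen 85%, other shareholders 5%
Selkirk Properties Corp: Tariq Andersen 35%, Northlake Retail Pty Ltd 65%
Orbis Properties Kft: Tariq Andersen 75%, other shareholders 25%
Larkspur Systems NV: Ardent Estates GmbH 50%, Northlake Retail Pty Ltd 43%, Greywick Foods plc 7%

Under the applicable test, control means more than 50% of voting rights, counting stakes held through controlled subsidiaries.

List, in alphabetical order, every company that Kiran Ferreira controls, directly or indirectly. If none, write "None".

Ardent Estates GmbH, Larkspur Systems NV, Northlake Retail Pty Ltd, Selkirk Properties Corp

Kiran holds 68% of Northlake, so Kiran controls Northlake.
Northlake holds 100% of Ardent, so Kiran controls Ardent.
Northlake holds 65% of Selkirk, so Kiran controls Selkirk.
Ardent and Northlake together hold 50% + 43% = 93% of Larkspur, so Kiran controls Larkspur.
No other company's threshold is met.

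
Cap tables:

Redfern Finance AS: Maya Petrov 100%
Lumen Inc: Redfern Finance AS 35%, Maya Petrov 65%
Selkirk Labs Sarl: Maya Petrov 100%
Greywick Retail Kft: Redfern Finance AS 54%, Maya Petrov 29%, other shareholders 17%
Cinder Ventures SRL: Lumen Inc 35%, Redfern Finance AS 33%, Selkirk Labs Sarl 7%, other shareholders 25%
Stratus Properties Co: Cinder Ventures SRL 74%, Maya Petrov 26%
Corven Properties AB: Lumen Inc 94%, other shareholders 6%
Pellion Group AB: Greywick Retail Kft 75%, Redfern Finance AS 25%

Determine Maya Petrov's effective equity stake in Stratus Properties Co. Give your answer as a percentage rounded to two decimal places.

81.50%

Maya reaches Stratus along 5 paths.
Via Redfern → Lumen → Cinder: 100% × 35% × 35% × 74% = 9.065%.
Via Lumen → Cinder: 65% × 35% × 74% = 16.835%.
Via Redfern → Cinder: 100% × 33% × 74% = 24.42%.
Via Selkirk → Cinder: 100% × 7% × 74% = 5.18%.
Direct stake: 26% = 26%.
Total: 9.065% + 16.835% + 24.42% + 5.18% + 26% = 81.5%.
Rounded: 81.50%.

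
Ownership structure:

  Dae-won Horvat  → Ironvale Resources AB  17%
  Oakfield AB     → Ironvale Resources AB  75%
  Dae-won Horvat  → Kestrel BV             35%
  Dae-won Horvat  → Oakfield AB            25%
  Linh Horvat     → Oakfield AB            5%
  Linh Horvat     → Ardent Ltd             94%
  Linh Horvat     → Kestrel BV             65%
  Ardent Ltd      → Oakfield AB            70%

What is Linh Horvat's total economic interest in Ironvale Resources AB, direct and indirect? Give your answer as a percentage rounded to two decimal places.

Linh reaches Ironvale along 2 paths.
Via Ardent → Oakfield: 94% × 70% × 75% = 49.35%.
Via Oakfield: 5% × 75% = 3.75%.
Total: 49.35% + 3.75% = 53.1%.
Rounded: 53.10%.

53.10%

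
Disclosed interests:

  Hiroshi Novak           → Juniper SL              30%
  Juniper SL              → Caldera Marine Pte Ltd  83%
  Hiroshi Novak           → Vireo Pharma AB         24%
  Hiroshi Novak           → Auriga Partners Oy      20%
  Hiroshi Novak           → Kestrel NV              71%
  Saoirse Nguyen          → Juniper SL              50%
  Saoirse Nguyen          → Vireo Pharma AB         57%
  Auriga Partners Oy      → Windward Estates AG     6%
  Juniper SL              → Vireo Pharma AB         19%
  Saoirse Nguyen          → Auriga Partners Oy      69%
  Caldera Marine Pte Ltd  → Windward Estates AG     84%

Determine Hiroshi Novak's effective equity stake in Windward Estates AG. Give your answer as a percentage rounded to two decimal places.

Hiroshi reaches Windward along 2 paths.
Via Juniper → Caldera: 30% × 83% × 84% = 20.916%.
Via Auriga: 20% × 6% = 1.2%.
Total: 20.916% + 1.2% = 22.116%.
Rounded: 22.12%.

22.12%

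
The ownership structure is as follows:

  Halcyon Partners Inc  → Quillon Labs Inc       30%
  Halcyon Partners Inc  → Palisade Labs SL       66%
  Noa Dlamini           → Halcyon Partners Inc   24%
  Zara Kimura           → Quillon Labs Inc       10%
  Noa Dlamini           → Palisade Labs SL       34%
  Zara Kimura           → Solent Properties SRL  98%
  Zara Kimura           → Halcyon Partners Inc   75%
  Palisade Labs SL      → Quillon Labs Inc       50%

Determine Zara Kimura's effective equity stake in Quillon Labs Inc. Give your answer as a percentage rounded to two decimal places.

Zara reaches Quillon along 3 paths.
Via Halcyon → Palisade: 75% × 66% × 50% = 24.75%.
Via Halcyon: 75% × 30% = 22.5%.
Direct stake: 10% = 10%.
Total: 24.75% + 22.5% + 10% = 57.25%.

57.25%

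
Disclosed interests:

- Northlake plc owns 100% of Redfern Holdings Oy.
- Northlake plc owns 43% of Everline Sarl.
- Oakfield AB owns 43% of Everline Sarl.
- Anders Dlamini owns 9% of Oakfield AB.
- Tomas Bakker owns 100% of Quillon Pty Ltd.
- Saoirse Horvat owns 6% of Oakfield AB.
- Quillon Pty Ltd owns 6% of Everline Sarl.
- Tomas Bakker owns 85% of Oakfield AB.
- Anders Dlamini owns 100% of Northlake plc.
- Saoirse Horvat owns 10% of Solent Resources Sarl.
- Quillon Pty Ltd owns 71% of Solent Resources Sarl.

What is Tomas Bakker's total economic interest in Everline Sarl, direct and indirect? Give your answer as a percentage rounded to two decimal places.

Tomas reaches Everline along 2 paths.
Via Oakfield: 85% × 43% = 36.55%.
Via Quillon: 100% × 6% = 6%.
Total: 36.55% + 6% = 42.55%.

42.55%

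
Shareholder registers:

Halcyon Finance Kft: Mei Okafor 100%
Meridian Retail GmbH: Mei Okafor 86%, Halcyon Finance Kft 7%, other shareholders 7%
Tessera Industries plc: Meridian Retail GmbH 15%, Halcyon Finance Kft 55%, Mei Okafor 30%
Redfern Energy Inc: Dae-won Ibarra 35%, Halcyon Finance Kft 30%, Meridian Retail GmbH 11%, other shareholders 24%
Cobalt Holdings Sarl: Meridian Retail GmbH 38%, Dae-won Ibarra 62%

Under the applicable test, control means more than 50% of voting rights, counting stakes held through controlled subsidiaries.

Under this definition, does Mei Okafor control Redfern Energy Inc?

Mei holds 100% of Halcyon, so Mei controls Halcyon.
Mei and Halcyon together hold 86% + 7% = 93% of Meridian, so Mei controls Meridian.
Meridian and Halcyon and Mei together hold 15% + 55% + 30% = 100% of Tessera, so Mei controls Tessera.
In Redfern, Mei's side holds only 30% + 11% = 41%, not > 50%.
So Mei does not control Redfern.

No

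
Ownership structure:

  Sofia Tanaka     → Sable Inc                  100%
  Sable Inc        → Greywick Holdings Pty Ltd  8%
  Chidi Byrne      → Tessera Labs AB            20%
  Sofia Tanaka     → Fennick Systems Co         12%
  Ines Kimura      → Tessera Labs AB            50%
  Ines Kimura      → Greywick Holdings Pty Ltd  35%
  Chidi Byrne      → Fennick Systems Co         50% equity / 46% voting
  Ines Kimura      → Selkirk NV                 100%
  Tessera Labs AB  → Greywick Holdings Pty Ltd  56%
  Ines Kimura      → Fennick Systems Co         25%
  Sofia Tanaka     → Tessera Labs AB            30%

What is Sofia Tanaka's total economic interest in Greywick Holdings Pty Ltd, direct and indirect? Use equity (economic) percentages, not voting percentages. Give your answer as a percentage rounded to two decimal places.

24.80%

Sofia reaches Greywick along 2 paths.
Via Tessera: 30% × 56% = 16.8%.
Via Sable: 100% × 8% = 8%.
Total: 16.8% + 8% = 24.8%.
Rounded: 24.80%.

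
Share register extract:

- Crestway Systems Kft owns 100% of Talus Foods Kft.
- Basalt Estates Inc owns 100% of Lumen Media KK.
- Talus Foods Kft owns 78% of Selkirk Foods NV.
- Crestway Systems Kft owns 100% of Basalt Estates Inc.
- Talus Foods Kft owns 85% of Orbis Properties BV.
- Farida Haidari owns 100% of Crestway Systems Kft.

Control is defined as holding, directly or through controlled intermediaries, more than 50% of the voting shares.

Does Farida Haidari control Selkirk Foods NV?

Farida holds 100% of Crestway, so Farida controls Crestway.
Crestway holds 100% of Talus, so Farida controls Talus.
Talus holds 78% of Selkirk, so Farida controls Selkirk.

Yes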